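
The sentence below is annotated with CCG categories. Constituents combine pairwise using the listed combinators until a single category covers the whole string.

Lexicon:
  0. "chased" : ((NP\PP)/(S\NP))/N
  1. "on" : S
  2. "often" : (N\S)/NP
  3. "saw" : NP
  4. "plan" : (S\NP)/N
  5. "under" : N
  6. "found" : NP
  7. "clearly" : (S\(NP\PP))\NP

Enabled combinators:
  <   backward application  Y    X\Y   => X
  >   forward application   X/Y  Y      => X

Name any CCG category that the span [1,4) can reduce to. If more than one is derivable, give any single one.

N

[0,8] S   <
  [0,6] NP\PP   >
    [0,4] (NP\PP)/(S\NP)   >
      [0,1] "chased" : ((NP\PP)/(S\NP))/N
      [1,4] N   <
        [1,2] "on" : S
        [2,4] N\S   >
          [2,3] "often" : (N\S)/NP
          [3,4] "saw" : NP
    [4,6] S\NP   >
      [4,5] "plan" : (S\NP)/N
      [5,6] "under" : N
  [6,8] S\(NP\PP)   <
    [6,7] "found" : NP
    [7,8] "clearly" : (S\(NP\PP))\NP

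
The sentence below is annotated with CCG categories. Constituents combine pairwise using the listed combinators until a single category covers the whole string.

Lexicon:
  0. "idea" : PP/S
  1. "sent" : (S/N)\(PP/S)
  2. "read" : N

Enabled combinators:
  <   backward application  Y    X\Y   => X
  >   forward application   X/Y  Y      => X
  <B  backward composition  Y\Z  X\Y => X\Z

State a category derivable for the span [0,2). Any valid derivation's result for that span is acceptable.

S/N

[0,3] S   >
  [0,2] S/N   <
    [0,1] "idea" : PP/S
    [1,2] "sent" : (S/N)\(PP/S)
  [2,3] "read" : N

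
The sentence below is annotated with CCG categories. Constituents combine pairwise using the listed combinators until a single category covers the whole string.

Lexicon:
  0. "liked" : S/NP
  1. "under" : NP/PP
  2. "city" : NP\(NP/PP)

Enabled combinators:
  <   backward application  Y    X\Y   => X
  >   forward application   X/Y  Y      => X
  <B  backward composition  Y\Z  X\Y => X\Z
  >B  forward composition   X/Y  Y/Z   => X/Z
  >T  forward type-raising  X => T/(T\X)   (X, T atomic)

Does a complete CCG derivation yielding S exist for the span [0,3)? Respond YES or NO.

YES

[0,3] S   >
  [0,1] "liked" : S/NP
  [1,3] NP   <
    [1,2] "under" : NP/PP
    [2,3] "city" : NP\(NP/PP)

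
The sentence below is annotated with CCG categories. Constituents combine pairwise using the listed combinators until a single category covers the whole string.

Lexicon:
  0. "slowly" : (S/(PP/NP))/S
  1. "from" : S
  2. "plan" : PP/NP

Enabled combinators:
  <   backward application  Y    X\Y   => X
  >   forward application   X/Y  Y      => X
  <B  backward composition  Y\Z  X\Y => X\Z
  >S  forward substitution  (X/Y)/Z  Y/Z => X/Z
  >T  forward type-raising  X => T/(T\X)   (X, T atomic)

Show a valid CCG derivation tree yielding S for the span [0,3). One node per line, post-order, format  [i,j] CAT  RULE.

[0,3] S   >
  [0,2] S/(PP/NP)   >
    [0,1] "slowly" : (S/(PP/NP))/S
    [1,2] "from" : S
  [2,3] "plan" : PP/NP

[0,1] (S/(PP/NP))/S  lex  "slowly"
[1,2] S  lex  "from"
[0,2] S/(PP/NP)  >  k=1
[2,3] PP/NP  lex  "plan"
[0,3] S  >  k=2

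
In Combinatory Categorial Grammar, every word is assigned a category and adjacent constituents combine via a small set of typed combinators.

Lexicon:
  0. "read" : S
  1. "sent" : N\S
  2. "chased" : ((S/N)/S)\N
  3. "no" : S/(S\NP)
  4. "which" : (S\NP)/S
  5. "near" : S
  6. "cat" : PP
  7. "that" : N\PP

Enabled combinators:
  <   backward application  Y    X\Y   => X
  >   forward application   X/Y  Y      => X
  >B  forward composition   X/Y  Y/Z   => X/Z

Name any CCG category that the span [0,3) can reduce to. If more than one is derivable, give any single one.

(S/N)/S

[0,8] S   >
  [0,6] S/N   >
    [0,3] (S/N)/S   <
      [0,2] N   <
        [0,1] "read" : S
        [1,2] "sent" : N\S
      [2,3] "chased" : ((S/N)/S)\N
    [3,6] S   >
      [3,4] "no" : S/(S\NP)
      [4,6] S\NP   >
        [4,5] "which" : (S\NP)/S
        [5,6] "near" : S
  [6,8] N   <
    [6,7] "cat" : PP
    [7,8] "that" : N\PP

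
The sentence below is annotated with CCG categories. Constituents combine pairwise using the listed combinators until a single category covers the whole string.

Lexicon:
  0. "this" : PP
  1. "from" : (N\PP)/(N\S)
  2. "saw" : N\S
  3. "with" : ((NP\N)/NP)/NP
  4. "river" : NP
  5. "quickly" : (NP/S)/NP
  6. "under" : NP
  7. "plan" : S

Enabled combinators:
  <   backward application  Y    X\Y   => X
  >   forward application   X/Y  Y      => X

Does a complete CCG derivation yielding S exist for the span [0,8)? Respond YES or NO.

NO

PP (N\PP)/(N\S) N\S ((NP\N)/NP)/NP NP (NP/S)/NP NP S
CKY chart[0,8] = {NP}; S ∉ chart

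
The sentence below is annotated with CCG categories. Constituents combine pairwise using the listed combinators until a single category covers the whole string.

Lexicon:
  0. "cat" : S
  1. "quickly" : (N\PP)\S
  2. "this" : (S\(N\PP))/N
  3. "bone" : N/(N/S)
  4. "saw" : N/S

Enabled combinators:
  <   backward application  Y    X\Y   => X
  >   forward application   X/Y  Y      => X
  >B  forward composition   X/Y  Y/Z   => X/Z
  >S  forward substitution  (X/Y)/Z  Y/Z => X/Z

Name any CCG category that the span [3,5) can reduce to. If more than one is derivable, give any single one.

N

[0,5] S   <
  [0,2] N\PP   <
    [0,1] "cat" : S
    [1,2] "quickly" : (N\PP)\S
  [2,5] S\(N\PP)   >
    [2,3] "this" : (S\(N\PP))/N
    [3,5] N   >
      [3,4] "bone" : N/(N/S)
      [4,5] "saw" : N/S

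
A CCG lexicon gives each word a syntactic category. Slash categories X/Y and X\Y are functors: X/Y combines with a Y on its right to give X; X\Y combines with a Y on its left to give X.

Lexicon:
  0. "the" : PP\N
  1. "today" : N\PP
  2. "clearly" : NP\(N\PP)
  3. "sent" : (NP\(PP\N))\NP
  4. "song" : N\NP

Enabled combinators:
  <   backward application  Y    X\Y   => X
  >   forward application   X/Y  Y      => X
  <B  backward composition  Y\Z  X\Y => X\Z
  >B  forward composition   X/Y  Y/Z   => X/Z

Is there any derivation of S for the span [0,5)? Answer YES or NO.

NO

PP\N N\PP NP\(N\PP) (NP\(PP\N))\NP N\NP
CKY chart[0,5] = {N}; S ∉ chart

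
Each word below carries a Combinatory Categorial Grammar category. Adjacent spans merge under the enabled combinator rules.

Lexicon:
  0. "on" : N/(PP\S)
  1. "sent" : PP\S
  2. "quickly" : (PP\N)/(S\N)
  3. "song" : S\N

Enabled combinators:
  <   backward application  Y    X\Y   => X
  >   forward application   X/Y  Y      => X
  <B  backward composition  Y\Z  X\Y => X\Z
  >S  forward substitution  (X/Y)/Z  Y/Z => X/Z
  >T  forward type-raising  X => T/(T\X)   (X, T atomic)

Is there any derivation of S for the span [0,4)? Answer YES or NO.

N/(PP\S) PP\S (PP\N)/(S\N) S\N
CKY chart[0,4] = {N/(N\PP), NP/(NP\PP), PP, PP/(PP\PP), S/(S\PP)}; S ∉ chart

NO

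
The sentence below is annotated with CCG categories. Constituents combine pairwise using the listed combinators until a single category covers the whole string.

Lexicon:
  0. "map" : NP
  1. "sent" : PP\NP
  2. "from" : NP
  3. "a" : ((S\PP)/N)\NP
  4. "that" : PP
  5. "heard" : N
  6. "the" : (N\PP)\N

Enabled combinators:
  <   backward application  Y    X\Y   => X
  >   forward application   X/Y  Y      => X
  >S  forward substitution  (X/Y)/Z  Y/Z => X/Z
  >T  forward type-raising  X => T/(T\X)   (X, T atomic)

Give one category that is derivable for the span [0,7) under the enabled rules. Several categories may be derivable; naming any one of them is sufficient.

[0,7] S   <
  [0,2] PP   >
    [0,1] PP/(PP\NP)   >T
      [0,1] "map" : NP
    [1,2] "sent" : PP\NP
  [2,7] S\PP   >
    [2,4] (S\PP)/N   <
      [2,3] "from" : NP
      [3,4] "a" : ((S\PP)/N)\NP
    [4,7] N   <
      [4,5] "that" : PP
      [5,7] N\PP   <
        [5,6] "heard" : N
        [6,7] "the" : (N\PP)\N

S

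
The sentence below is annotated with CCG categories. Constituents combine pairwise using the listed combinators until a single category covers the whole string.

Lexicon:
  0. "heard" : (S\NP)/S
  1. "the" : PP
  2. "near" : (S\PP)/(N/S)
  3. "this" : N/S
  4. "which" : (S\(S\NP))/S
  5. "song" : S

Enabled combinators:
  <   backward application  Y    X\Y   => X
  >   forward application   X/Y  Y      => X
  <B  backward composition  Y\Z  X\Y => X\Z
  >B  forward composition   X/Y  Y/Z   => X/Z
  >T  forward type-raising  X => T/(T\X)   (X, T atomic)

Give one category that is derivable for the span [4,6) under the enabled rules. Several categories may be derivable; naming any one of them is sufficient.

[0,6] S   <
  [0,4] S\NP   >
    [0,1] "heard" : (S\NP)/S
    [1,4] S   >
      [1,2] S/(S\PP)   >T
        [1,2] "the" : PP
      [2,4] S\PP   >
        [2,3] "near" : (S\PP)/(N/S)
        [3,4] "this" : N/S
  [4,6] S\(S\NP)   >
    [4,5] "which" : (S\(S\NP))/S
    [5,6] "song" : S

S\(S\NP)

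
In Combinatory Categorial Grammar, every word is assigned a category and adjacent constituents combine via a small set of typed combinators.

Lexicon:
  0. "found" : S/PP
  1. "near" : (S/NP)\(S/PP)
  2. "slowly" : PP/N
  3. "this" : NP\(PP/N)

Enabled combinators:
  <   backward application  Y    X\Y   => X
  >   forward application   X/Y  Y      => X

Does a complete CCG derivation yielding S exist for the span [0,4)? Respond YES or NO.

[0,4] S   >
  [0,2] S/NP   <
    [0,1] "found" : S/PP
    [1,2] "near" : (S/NP)\(S/PP)
  [2,4] NP   <
    [2,3] "slowly" : PP/N
    [3,4] "this" : NP\(PP/N)

YES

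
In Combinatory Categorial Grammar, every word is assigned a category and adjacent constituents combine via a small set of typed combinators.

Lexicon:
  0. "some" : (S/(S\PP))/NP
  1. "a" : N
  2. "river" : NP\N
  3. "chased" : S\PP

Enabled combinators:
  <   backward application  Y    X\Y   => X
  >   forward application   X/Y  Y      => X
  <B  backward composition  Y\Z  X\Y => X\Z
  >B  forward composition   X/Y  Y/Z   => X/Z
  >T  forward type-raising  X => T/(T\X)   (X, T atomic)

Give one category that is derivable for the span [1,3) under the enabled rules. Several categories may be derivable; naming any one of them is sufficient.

[0,4] S   >
  [0,3] S/(S\PP)   >
    [0,1] "some" : (S/(S\PP))/NP
    [1,3] NP   <
      [1,2] "a" : N
      [2,3] "river" : NP\N
  [3,4] "chased" : S\PP

NP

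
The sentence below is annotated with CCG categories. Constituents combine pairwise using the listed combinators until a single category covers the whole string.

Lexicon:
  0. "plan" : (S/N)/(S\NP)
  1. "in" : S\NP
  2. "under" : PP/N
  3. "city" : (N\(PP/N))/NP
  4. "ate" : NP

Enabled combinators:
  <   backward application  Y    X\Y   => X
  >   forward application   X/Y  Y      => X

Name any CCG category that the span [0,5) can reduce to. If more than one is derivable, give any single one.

[0,5] S   >
  [0,2] S/N   >
    [0,1] "plan" : (S/N)/(S\NP)
    [1,2] "in" : S\NP
  [2,5] N   <
    [2,3] "under" : PP/N
    [3,5] N\(PP/N)   >
      [3,4] "city" : (N\(PP/N))/NP
      [4,5] "ate" : NP

S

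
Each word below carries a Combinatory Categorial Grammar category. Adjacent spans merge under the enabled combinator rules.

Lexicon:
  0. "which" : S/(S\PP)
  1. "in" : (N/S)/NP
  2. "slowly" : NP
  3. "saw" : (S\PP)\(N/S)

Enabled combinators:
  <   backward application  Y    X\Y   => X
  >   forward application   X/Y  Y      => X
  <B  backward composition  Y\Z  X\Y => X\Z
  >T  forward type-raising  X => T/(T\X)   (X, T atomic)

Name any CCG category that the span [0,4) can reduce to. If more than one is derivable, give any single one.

S

[0,4] S   >
  [0,1] "which" : S/(S\PP)
  [1,4] S\PP   <
    [1,3] N/S   >
      [1,2] "in" : (N/S)/NP
      [2,3] "slowly" : NP
    [3,4] "saw" : (S\PP)\(N/S)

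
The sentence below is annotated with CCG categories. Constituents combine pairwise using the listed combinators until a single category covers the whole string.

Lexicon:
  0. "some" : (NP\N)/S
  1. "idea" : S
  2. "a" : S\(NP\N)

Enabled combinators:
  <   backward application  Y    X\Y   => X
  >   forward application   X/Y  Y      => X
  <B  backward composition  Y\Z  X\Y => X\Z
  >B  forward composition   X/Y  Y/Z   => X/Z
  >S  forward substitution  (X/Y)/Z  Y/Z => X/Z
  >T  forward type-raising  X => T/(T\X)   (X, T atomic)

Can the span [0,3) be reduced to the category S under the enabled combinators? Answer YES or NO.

YES

[0,3] S   <
  [0,2] NP\N   >
    [0,1] "some" : (NP\N)/S
    [1,2] "idea" : S
  [2,3] "a" : S\(NP\N)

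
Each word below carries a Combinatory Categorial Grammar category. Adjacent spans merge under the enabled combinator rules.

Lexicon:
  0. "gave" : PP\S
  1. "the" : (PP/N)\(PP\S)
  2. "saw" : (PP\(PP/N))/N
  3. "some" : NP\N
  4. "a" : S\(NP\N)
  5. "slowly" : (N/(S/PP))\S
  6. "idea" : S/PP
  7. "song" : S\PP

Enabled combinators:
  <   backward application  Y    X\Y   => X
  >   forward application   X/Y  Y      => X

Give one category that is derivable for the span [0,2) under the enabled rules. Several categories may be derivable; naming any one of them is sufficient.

PP/N

[0,8] S   <
  [0,7] PP   <
    [0,2] PP/N   <
      [0,1] "gave" : PP\S
      [1,2] "the" : (PP/N)\(PP\S)
    [2,7] PP\(PP/N)   >
      [2,3] "saw" : (PP\(PP/N))/N
      [3,7] N   >
        [3,6] N/(S/PP)   <
          [3,5] S   <
            [3,4] "some" : NP\N
            [4,5] "a" : S\(NP\N)
          [5,6] "slowly" : (N/(S/PP))\S
        [6,7] "idea" : S/PP
  [7,8] "song" : S\PP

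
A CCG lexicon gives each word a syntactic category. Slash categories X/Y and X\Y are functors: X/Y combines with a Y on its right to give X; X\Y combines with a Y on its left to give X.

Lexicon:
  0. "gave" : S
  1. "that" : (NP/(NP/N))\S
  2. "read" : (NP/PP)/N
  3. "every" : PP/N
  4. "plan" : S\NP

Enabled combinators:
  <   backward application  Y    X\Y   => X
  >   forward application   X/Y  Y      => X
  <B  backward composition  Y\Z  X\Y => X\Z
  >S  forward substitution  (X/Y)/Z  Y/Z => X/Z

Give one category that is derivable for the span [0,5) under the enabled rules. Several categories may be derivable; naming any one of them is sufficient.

S

[0,5] S   <
  [0,4] NP   >
    [0,2] NP/(NP/N)   <
      [0,1] "gave" : S
      [1,2] "that" : (NP/(NP/N))\S
    [2,4] NP/N   >S
      [2,3] "read" : (NP/PP)/N
      [3,4] "every" : PP/N
  [4,5] "plan" : S\NP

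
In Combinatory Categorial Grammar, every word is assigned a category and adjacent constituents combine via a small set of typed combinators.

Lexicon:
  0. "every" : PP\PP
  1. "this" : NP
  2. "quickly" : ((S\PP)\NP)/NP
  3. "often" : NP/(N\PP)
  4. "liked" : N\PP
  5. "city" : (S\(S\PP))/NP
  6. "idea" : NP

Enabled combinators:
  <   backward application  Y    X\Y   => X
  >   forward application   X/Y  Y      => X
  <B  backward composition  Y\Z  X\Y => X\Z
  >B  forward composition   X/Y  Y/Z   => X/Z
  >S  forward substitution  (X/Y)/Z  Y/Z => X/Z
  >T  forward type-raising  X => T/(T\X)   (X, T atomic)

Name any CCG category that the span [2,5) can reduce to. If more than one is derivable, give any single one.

(S\PP)\NP

[0,7] S   <
  [0,5] S\PP   <B
    [0,1] "every" : PP\PP
    [1,5] S\PP   <
      [1,2] "this" : NP
      [2,5] (S\PP)\NP   >
        [2,3] "quickly" : ((S\PP)\NP)/NP
        [3,5] NP   >
          [3,4] "often" : NP/(N\PP)
          [4,5] "liked" : N\PP
  [5,7] S\(S\PP)   >
    [5,6] "city" : (S\(S\PP))/NP
    [6,7] "idea" : NP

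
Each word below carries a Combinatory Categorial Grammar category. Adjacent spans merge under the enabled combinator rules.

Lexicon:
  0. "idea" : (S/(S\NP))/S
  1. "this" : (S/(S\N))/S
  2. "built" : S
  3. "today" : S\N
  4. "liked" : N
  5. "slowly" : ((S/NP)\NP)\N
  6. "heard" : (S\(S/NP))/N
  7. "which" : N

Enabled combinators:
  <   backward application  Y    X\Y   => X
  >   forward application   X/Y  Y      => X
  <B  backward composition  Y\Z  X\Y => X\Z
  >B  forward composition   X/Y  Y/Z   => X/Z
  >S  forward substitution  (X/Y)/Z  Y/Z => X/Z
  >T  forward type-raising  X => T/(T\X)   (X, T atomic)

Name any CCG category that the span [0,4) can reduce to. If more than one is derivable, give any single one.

S/(S\NP)

[0,8] S   >
  [0,4] S/(S\NP)   >
    [0,1] "idea" : (S/(S\NP))/S
    [1,4] S   >
      [1,3] S/(S\N)   >
        [1,2] "this" : (S/(S\N))/S
        [2,3] "built" : S
      [3,4] "today" : S\N
  [4,8] S\NP   <B
    [4,6] (S/NP)\NP   <
      [4,5] "liked" : N
      [5,6] "slowly" : ((S/NP)\NP)\N
    [6,8] S\(S/NP)   >
      [6,7] "heard" : (S\(S/NP))/N
      [7,8] "which" : N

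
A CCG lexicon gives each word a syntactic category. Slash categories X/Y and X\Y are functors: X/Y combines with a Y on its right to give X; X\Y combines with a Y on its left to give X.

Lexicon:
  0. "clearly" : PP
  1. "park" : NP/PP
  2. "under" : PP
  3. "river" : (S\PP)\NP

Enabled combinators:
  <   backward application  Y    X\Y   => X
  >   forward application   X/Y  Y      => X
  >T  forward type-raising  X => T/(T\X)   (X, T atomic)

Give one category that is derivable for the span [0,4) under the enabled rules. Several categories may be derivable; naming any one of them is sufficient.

[0,4] S   <
  [0,1] "clearly" : PP
  [1,4] S\PP   <
    [1,3] NP   >
      [1,2] "park" : NP/PP
      [2,3] "under" : PP
    [3,4] "river" : (S\PP)\NP

S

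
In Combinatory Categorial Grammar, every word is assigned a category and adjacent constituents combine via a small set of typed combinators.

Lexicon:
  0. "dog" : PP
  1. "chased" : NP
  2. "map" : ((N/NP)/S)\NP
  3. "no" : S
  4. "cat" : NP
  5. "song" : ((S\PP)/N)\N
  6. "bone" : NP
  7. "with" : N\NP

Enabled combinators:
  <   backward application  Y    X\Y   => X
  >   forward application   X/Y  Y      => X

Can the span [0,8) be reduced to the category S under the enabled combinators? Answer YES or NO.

[0,8] S   <
  [0,1] "dog" : PP
  [1,8] S\PP   >
    [1,6] (S\PP)/N   <
      [1,5] N   >
        [1,4] N/NP   >
          [1,3] (N/NP)/S   <
            [1,2] "chased" : NP
            [2,3] "map" : ((N/NP)/S)\NP
          [3,4] "no" : S
        [4,5] "cat" : NP
      [5,6] "song" : ((S\PP)/N)\N
    [6,8] N   <
      [6,7] "bone" : NP
      [7,8] "with" : N\NP

YES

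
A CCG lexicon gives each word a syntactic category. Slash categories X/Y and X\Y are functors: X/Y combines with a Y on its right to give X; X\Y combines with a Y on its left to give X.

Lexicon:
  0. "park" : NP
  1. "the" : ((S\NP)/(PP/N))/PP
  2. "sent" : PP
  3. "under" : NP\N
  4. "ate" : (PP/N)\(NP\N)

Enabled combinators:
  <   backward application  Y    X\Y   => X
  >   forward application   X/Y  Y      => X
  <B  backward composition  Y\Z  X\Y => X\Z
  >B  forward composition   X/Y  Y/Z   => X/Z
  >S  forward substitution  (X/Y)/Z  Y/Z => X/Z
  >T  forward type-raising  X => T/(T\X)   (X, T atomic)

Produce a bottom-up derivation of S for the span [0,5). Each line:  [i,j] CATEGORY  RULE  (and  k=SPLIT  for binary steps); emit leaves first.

[0,1] NP  lex  "park"
[0,1] S/(S\NP)  >T
[1,2] ((S\NP)/(PP/N))/PP  lex  "the"
[2,3] PP  lex  "sent"
[1,3] (S\NP)/(PP/N)  >  k=2
[3,4] NP\N  lex  "under"
[4,5] (PP/N)\(NP\N)  lex  "ate"
[3,5] PP/N  <  k=4
[1,5] S\NP  >  k=3
[0,5] S  >  k=1

[0,5] S   >
  [0,1] S/(S\NP)   >T
    [0,1] "park" : NP
  [1,5] S\NP   >
    [1,3] (S\NP)/(PP/N)   >
      [1,2] "the" : ((S\NP)/(PP/N))/PP
      [2,3] "sent" : PP
    [3,5] PP/N   <
      [3,4] "under" : NP\N
      [4,5] "ate" : (PP/N)\(NP\N)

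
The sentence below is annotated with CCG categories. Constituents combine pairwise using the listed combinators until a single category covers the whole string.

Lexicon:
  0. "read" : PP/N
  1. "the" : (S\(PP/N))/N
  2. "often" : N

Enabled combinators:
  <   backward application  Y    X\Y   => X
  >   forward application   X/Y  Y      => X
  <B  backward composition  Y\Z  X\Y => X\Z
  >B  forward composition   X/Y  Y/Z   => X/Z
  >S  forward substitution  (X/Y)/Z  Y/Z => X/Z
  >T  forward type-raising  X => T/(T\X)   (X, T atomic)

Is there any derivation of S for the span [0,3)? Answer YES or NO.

[0,3] S   <
  [0,1] "read" : PP/N
  [1,3] S\(PP/N)   >
    [1,2] "the" : (S\(PP/N))/N
    [2,3] "often" : N

YES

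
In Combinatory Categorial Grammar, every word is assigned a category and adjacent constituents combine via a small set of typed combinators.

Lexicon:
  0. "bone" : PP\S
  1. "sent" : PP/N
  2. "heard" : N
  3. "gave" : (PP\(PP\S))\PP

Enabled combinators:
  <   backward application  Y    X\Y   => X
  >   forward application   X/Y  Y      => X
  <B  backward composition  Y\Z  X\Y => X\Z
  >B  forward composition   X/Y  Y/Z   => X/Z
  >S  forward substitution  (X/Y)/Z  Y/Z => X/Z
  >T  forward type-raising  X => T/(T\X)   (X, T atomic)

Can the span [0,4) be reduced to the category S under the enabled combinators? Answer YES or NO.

NO

PP\S PP/N N (PP\(PP\S))\PP
CKY chart[0,4] = {N/(N\PP), NP/(NP\PP), PP, PP/(PP\PP), S/(S\PP)}; S ∉ chart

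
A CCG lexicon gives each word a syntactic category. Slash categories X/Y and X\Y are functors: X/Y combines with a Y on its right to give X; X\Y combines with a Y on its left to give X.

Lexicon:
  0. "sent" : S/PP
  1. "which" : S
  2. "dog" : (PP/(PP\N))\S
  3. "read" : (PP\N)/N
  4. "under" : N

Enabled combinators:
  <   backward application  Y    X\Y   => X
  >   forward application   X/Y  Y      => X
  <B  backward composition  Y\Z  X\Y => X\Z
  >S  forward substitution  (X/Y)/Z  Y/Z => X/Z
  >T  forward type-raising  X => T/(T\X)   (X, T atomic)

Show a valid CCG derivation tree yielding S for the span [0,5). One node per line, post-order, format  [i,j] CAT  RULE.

[0,5] S   >
  [0,1] "sent" : S/PP
  [1,5] PP   >
    [1,3] PP/(PP\N)   <
      [1,2] "which" : S
      [2,3] "dog" : (PP/(PP\N))\S
    [3,5] PP\N   >
      [3,4] "read" : (PP\N)/N
      [4,5] "under" : N

[0,1] S/PP  lex  "sent"
[1,2] S  lex  "which"
[2,3] (PP/(PP\N))\S  lex  "dog"
[1,3] PP/(PP\N)  <  k=2
[3,4] (PP\N)/N  lex  "read"
[4,5] N  lex  "under"
[3,5] PP\N  >  k=4
[1,5] PP  >  k=3
[0,5] S  >  k=1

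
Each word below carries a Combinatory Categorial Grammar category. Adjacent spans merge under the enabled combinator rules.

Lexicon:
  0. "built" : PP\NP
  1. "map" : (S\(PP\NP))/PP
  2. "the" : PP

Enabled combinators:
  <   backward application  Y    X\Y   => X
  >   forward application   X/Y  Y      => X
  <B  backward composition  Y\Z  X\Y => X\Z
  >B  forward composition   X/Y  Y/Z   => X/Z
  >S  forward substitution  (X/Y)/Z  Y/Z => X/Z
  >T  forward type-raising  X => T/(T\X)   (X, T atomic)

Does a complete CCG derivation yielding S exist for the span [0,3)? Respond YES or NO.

YES

[0,3] S   <
  [0,1] "built" : PP\NP
  [1,3] S\(PP\NP)   >
    [1,2] "map" : (S\(PP\NP))/PP
    [2,3] "the" : PP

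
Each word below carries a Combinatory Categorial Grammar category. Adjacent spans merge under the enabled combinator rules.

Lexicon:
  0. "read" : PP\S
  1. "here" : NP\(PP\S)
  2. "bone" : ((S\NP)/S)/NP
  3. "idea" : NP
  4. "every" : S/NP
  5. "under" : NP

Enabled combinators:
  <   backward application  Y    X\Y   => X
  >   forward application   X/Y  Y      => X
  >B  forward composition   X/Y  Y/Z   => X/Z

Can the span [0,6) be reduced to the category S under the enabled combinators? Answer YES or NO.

YES

[0,6] S   <
  [0,2] NP   <
    [0,1] "read" : PP\S
    [1,2] "here" : NP\(PP\S)
  [2,6] S\NP   >
    [2,4] (S\NP)/S   >
      [2,3] "bone" : ((S\NP)/S)/NP
      [3,4] "idea" : NP
    [4,6] S   >
      [4,5] "every" : S/NP
      [5,6] "under" : NP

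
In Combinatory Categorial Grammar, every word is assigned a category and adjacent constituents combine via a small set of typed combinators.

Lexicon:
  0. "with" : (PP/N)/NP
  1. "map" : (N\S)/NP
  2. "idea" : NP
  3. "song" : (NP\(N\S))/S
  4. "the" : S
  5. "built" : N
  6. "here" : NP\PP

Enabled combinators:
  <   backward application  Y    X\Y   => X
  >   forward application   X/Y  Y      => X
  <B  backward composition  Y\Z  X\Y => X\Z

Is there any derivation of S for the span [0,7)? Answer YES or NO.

(PP/N)/NP (N\S)/NP NP (NP\(N\S))/S S N NP\PP
CKY chart[0,7] = {NP}; S ∉ chart

NO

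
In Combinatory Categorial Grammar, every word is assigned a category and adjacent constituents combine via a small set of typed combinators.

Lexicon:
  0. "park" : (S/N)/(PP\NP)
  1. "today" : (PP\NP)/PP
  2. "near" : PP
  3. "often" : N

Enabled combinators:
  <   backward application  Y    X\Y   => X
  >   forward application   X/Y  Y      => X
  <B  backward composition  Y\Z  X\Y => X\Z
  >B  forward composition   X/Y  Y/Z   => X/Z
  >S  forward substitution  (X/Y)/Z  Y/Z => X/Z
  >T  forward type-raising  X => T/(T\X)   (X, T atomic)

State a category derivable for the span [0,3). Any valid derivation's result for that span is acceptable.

S/N

[0,4] S   >
  [0,3] S/N   >
    [0,1] "park" : (S/N)/(PP\NP)
    [1,3] PP\NP   >
      [1,2] "today" : (PP\NP)/PP
      [2,3] "near" : PP
  [3,4] "often" : N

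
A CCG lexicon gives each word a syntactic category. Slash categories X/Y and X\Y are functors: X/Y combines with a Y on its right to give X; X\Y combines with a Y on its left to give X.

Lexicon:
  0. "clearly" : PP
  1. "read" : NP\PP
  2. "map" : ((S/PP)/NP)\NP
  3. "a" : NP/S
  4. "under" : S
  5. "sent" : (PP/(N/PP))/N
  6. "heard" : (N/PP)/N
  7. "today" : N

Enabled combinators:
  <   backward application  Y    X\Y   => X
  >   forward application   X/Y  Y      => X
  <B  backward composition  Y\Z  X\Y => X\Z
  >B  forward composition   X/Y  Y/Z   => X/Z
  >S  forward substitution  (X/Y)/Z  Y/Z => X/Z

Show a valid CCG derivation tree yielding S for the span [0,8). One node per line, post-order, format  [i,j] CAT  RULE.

[0,8] S   >
  [0,5] S/PP   >
    [0,3] (S/PP)/NP   <
      [0,2] NP   <
        [0,1] "clearly" : PP
        [1,2] "read" : NP\PP
      [2,3] "map" : ((S/PP)/NP)\NP
    [3,5] NP   >
      [3,4] "a" : NP/S
      [4,5] "under" : S
  [5,8] PP   >
    [5,7] PP/N   >S
      [5,6] "sent" : (PP/(N/PP))/N
      [6,7] "heard" : (N/PP)/N
    [7,8] "today" : N

[0,1] PP  lex  "clearly"
[1,2] NP\PP  lex  "read"
[0,2] NP  <  k=1
[2,3] ((S/PP)/NP)\NP  lex  "map"
[0,3] (S/PP)/NP  <  k=2
[3,4] NP/S  lex  "a"
[4,5] S  lex  "under"
[3,5] NP  >  k=4
[0,5] S/PP  >  k=3
[5,6] (PP/(N/PP))/N  lex  "sent"
[6,7] (N/PP)/N  lex  "heard"
[5,7] PP/N  >S  k=6
[7,8] N  lex  "today"
[5,8] PP  >  k=7
[0,8] S  >  k=5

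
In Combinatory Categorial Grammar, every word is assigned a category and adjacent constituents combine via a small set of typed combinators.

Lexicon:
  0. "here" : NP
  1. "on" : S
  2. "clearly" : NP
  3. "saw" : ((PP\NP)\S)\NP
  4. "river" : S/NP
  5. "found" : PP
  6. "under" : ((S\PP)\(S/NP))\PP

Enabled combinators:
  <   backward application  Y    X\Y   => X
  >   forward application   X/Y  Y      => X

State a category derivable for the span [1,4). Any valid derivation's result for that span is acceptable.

[0,7] S   <
  [0,4] PP   <
    [0,1] "here" : NP
    [1,4] PP\NP   <
      [1,2] "on" : S
      [2,4] (PP\NP)\S   <
        [2,3] "clearly" : NP
        [3,4] "saw" : ((PP\NP)\S)\NP
  [4,7] S\PP   <
    [4,5] "river" : S/NP
    [5,7] (S\PP)\(S/NP)   <
      [5,6] "found" : PP
      [6,7] "under" : ((S\PP)\(S/NP))\PP

PP\NP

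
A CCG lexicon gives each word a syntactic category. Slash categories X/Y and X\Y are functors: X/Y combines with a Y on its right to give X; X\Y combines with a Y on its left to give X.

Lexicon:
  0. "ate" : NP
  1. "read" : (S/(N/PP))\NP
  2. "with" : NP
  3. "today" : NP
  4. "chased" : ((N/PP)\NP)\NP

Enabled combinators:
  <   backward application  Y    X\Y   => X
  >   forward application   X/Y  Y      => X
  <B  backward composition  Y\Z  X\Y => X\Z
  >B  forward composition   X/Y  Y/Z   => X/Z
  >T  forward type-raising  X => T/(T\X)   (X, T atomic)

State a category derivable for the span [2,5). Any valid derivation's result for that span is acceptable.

N/PP

[0,5] S   >
  [0,2] S/(N/PP)   <
    [0,1] "ate" : NP
    [1,2] "read" : (S/(N/PP))\NP
  [2,5] N/PP   <
    [2,3] "with" : NP
    [3,5] (N/PP)\NP   <
      [3,4] "today" : NP
      [4,5] "chased" : ((N/PP)\NP)\NP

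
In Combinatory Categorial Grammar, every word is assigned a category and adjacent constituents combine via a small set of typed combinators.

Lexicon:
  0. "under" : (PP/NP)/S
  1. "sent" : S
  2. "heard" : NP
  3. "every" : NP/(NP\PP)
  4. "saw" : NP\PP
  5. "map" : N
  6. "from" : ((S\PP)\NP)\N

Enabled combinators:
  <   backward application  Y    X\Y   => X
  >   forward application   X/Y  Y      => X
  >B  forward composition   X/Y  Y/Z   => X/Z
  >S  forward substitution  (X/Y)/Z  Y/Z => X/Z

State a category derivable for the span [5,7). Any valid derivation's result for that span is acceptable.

(S\PP)\NP

[0,7] S   <
  [0,3] PP   >
    [0,2] PP/NP   >
      [0,1] "under" : (PP/NP)/S
      [1,2] "sent" : S
    [2,3] "heard" : NP
  [3,7] S\PP   <
    [3,5] NP   >
      [3,4] "every" : NP/(NP\PP)
      [4,5] "saw" : NP\PP
    [5,7] (S\PP)\NP   <
      [5,6] "map" : N
      [6,7] "from" : ((S\PP)\NP)\N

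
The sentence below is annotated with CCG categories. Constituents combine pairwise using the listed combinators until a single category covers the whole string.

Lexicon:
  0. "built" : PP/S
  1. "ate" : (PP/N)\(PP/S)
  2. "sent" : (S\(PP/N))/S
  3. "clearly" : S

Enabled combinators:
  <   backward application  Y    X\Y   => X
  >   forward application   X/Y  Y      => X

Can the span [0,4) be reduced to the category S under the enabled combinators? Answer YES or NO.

[0,4] S   <
  [0,2] PP/N   <
    [0,1] "built" : PP/S
    [1,2] "ate" : (PP/N)\(PP/S)
  [2,4] S\(PP/N)   >
    [2,3] "sent" : (S\(PP/N))/S
    [3,4] "clearly" : S

YES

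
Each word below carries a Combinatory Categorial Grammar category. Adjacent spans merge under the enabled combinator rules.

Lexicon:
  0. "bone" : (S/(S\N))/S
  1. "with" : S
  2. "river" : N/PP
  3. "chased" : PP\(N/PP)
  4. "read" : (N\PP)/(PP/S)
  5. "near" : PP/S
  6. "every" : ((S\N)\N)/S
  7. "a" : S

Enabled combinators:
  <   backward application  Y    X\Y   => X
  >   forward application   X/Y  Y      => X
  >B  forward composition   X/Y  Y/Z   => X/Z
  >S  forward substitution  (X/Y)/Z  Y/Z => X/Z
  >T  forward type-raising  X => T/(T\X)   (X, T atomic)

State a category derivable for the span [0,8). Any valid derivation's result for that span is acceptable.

[0,8] S   >
  [0,2] S/(S\N)   >
    [0,1] "bone" : (S/(S\N))/S
    [1,2] "with" : S
  [2,8] S\N   <
    [2,6] N   <
      [2,4] PP   <
        [2,3] "river" : N/PP
        [3,4] "chased" : PP\(N/PP)
      [4,6] N\PP   >
        [4,5] "read" : (N\PP)/(PP/S)
        [5,6] "near" : PP/S
    [6,8] (S\N)\N   >
      [6,7] "every" : ((S\N)\N)/S
      [7,8] "a" : S

S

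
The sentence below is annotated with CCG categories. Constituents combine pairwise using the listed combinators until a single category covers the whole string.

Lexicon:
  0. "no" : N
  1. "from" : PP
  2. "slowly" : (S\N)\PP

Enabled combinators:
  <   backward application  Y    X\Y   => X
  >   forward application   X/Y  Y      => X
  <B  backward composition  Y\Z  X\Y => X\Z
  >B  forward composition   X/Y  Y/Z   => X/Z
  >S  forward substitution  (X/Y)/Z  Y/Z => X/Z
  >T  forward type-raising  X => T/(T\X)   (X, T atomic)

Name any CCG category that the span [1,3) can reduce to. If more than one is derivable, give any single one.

[0,3] S   <
  [0,1] "no" : N
  [1,3] S\N   <
    [1,2] "from" : PP
    [2,3] "slowly" : (S\N)\PP

S\N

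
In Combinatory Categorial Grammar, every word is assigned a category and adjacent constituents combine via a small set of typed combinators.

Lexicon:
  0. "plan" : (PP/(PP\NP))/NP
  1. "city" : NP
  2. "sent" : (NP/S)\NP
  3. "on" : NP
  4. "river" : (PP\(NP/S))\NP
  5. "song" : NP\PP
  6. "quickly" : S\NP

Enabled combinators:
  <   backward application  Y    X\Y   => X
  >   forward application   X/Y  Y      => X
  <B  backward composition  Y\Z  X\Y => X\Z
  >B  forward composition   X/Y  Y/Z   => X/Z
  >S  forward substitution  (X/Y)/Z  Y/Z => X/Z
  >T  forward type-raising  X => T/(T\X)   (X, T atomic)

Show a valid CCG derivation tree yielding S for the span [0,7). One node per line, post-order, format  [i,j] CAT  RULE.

[0,7] S   <
  [0,5] PP   >
    [0,2] PP/(PP\NP)   >
      [0,1] "plan" : (PP/(PP\NP))/NP
      [1,2] "city" : NP
    [2,5] PP\NP   <B
      [2,3] "sent" : (NP/S)\NP
      [3,5] PP\(NP/S)   <
        [3,4] "on" : NP
        [4,5] "river" : (PP\(NP/S))\NP
  [5,7] S\PP   <B
    [5,6] "song" : NP\PP
    [6,7] "quickly" : S\NP

[0,1] (PP/(PP\NP))/NP  lex  "plan"
[1,2] NP  lex  "city"
[0,2] PP/(PP\NP)  >  k=1
[2,3] (NP/S)\NP  lex  "sent"
[3,4] NP  lex  "on"
[4,5] (PP\(NP/S))\NP  lex  "river"
[3,5] PP\(NP/S)  <  k=4
[2,5] PP\NP  <B  k=3
[0,5] PP  >  k=2
[5,6] NP\PP  lex  "song"
[6,7] S\NP  lex  "quickly"
[5,7] S\PP  <B  k=6
[0,7] S  <  k=5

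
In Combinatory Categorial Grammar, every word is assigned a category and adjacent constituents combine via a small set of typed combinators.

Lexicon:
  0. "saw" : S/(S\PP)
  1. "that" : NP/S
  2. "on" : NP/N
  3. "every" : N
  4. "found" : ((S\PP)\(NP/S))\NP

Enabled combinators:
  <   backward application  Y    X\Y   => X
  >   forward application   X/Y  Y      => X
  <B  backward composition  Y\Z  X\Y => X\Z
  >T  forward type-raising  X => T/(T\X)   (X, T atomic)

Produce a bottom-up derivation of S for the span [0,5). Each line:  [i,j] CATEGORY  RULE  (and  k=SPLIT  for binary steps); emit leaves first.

[0,5] S   >
  [0,1] "saw" : S/(S\PP)
  [1,5] S\PP   <
    [1,2] "that" : NP/S
    [2,5] (S\PP)\(NP/S)   <
      [2,4] NP   >
        [2,3] "on" : NP/N
        [3,4] "every" : N
      [4,5] "found" : ((S\PP)\(NP/S))\NP

[0,1] S/(S\PP)  lex  "saw"
[1,2] NP/S  lex  "that"
[2,3] NP/N  lex  "on"
[3,4] N  lex  "every"
[2,4] NP  >  k=3
[4,5] ((S\PP)\(NP/S))\NP  lex  "found"
[2,5] (S\PP)\(NP/S)  <  k=4
[1,5] S\PP  <  k=2
[0,5] S  >  k=1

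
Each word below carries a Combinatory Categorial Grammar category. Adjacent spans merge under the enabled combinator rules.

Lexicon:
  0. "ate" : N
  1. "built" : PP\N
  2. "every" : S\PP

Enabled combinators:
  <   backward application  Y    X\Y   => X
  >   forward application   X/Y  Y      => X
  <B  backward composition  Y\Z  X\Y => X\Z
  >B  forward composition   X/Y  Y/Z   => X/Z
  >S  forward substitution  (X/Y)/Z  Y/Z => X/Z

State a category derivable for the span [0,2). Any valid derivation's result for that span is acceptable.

[0,3] S   <
  [0,2] PP   <
    [0,1] "ate" : N
    [1,2] "built" : PP\N
  [2,3] "every" : S\PP

PP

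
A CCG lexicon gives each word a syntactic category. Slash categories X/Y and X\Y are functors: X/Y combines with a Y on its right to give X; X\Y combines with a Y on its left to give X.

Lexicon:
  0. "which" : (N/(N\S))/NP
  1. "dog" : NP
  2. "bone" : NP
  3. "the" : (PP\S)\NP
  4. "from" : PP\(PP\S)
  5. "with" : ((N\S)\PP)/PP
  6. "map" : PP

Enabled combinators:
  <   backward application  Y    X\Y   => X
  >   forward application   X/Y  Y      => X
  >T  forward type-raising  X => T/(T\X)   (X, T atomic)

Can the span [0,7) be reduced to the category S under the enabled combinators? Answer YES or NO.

NO

(N/(N\S))/NP NP NP (PP\S)\NP PP\(PP\S) ((N\S)\PP)/PP PP
CKY chart[0,7] = {N, N/(N\N), NP/(NP\N), PP/(PP\N), S/(S\N)}; S ∉ chart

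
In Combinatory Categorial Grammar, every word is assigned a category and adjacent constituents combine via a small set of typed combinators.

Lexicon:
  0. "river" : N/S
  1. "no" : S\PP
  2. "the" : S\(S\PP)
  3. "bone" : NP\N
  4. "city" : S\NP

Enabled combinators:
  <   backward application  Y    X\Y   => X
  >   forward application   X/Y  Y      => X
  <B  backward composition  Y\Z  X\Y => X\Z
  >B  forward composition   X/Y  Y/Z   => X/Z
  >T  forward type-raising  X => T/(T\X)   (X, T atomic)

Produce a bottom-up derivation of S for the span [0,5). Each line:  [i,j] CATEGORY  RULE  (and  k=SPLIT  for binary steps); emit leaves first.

[0,5] S   <
  [0,3] N   >
    [0,1] "river" : N/S
    [1,3] S   <
      [1,2] "no" : S\PP
      [2,3] "the" : S\(S\PP)
  [3,5] S\N   <B
    [3,4] "bone" : NP\N
    [4,5] "city" : S\NP

[0,1] N/S  lex  "river"
[1,2] S\PP  lex  "no"
[2,3] S\(S\PP)  lex  "the"
[1,3] S  <  k=2
[0,3] N  >  k=1
[3,4] NP\N  lex  "bone"
[4,5] S\NP  lex  "city"
[3,5] S\N  <B  k=4
[0,5] S  <  k=3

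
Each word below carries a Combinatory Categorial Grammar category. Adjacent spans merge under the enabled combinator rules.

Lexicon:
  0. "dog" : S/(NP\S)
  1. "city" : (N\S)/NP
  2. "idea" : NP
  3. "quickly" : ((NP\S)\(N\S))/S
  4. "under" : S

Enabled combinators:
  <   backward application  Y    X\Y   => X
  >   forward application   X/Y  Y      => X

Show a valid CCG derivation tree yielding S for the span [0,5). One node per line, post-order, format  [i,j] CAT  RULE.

[0,1] S/(NP\S)  lex  "dog"
[1,2] (N\S)/NP  lex  "city"
[2,3] NP  lex  "idea"
[1,3] N\S  >  k=2
[3,4] ((NP\S)\(N\S))/S  lex  "quickly"
[4,5] S  lex  "under"
[3,5] (NP\S)\(N\S)  >  k=4
[1,5] NP\S  <  k=3
[0,5] S  >  k=1

[0,5] S   >
  [0,1] "dog" : S/(NP\S)
  [1,5] NP\S   <
    [1,3] N\S   >
      [1,2] "city" : (N\S)/NP
      [2,3] "idea" : NP
    [3,5] (NP\S)\(N\S)   >
      [3,4] "quickly" : ((NP\S)\(N\S))/S
      [4,5] "under" : S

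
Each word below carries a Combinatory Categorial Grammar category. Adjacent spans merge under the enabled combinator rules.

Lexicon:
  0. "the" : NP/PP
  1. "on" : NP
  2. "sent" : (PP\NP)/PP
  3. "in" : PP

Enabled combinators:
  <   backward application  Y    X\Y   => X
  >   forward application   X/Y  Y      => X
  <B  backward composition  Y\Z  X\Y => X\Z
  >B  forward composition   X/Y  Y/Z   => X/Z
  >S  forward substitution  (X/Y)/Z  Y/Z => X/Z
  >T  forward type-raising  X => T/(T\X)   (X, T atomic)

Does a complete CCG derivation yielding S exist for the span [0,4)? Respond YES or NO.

NP/PP NP (PP\NP)/PP PP
CKY chart[0,4] = {N/(N\NP), NP, NP/(NP\NP), NP/(PP\PP), PP/(PP\NP), S/(S\NP)}; S ∉ chart

NO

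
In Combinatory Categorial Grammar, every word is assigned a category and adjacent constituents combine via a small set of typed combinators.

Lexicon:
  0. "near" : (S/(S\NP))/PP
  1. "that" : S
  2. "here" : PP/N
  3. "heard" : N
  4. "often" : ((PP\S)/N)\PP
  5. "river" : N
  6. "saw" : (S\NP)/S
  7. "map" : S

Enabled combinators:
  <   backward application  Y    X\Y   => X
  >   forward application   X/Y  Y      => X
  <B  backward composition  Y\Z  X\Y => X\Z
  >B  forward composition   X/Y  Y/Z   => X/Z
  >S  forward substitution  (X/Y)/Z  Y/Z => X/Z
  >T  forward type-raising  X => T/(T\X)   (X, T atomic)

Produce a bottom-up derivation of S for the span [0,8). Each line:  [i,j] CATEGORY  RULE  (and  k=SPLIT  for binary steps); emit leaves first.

[0,8] S   >
  [0,6] S/(S\NP)   >
    [0,1] "near" : (S/(S\NP))/PP
    [1,6] PP   >
      [1,2] PP/(PP\S)   >T
        [1,2] "that" : S
      [2,6] PP\S   >
        [2,5] (PP\S)/N   <
          [2,4] PP   >
            [2,3] "here" : PP/N
            [3,4] "heard" : N
          [4,5] "often" : ((PP\S)/N)\PP
        [5,6] "river" : N
  [6,8] S\NP   >
    [6,7] "saw" : (S\NP)/S
    [7,8] "map" : S

[0,1] (S/(S\NP))/PP  lex  "near"
[1,2] S  lex  "that"
[1,2] PP/(PP\S)  >T
[2,3] PP/N  lex  "here"
[3,4] N  lex  "heard"
[2,4] PP  >  k=3
[4,5] ((PP\S)/N)\PP  lex  "often"
[2,5] (PP\S)/N  <  k=4
[5,6] N  lex  "river"
[2,6] PP\S  >  k=5
[1,6] PP  >  k=2
[0,6] S/(S\NP)  >  k=1
[6,7] (S\NP)/S  lex  "saw"
[7,8] S  lex  "map"
[6,8] S\NP  >  k=7
[0,8] S  >  k=6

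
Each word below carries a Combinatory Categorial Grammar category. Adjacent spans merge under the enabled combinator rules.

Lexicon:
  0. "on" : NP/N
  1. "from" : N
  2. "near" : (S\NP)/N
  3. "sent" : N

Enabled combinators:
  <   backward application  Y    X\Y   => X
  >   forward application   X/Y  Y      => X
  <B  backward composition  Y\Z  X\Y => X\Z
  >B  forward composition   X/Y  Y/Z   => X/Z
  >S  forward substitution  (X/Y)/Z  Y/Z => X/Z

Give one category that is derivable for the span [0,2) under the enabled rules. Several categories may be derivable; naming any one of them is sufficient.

NP

[0,4] S   <
  [0,2] NP   >
    [0,1] "on" : NP/N
    [1,2] "from" : N
  [2,4] S\NP   >
    [2,3] "near" : (S\NP)/N
    [3,4] "sent" : N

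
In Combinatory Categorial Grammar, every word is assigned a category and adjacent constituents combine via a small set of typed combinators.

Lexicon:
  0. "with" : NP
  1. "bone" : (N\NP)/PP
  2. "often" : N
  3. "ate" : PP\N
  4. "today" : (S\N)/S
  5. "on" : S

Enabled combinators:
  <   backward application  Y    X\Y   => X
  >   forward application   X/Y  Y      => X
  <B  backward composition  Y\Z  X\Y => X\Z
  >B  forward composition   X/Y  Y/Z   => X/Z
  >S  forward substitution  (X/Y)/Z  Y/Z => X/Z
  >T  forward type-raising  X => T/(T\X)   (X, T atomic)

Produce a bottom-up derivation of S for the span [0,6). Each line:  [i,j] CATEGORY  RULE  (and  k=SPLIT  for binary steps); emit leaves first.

[0,6] S   >
  [0,1] S/(S\NP)   >T
    [0,1] "with" : NP
  [1,6] S\NP   <B
    [1,4] N\NP   >
      [1,2] "bone" : (N\NP)/PP
      [2,4] PP   <
        [2,3] "often" : N
        [3,4] "ate" : PP\N
    [4,6] S\N   >
      [4,5] "today" : (S\N)/S
      [5,6] "on" : S

[0,1] NP  lex  "with"
[0,1] S/(S\NP)  >T
[1,2] (N\NP)/PP  lex  "bone"
[2,3] N  lex  "often"
[3,4] PP\N  lex  "ate"
[2,4] PP  <  k=3
[1,4] N\NP  >  k=2
[4,5] (S\N)/S  lex  "today"
[5,6] S  lex  "on"
[4,6] S\N  >  k=5
[1,6] S\NP  <B  k=4
[0,6] S  >  k=1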